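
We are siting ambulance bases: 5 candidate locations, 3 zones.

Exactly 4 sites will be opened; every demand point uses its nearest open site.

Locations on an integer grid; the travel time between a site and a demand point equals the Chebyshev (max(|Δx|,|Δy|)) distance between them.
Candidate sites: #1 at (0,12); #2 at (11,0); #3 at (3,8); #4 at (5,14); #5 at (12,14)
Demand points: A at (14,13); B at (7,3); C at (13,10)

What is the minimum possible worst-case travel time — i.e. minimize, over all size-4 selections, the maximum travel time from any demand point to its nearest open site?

4

Open {#1, #2, #3, #5}.
  Farthest demand point is B at travel time 4 (to #2); all others are ≤ 4.
With {#1, #2, #4, #5} the worst case is 4.
With {#2, #3, #4, #5} the worst case is 4.
No size-4 selection achieves below 4.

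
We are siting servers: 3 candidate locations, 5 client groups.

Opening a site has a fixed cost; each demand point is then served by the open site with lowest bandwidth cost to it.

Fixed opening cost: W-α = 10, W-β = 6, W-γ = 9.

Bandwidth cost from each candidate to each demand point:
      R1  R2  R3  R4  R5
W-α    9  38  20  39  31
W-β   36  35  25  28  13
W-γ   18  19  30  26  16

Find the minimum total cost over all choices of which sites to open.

Open {W-α, W-γ}: assign each demand point to its cheapest open site.
  R1→W-α 9, R2→W-γ 19, R3→W-α 20, R4→W-γ 26, R5→W-γ 16
  bandwidth cost 90, fixed 19 → total 109.
Compare {W-α, W-β, W-γ}: bandwidth cost 87 + fixed 25 = 112.
Compare {W-β, W-γ}: bandwidth cost 101 + fixed 15 = 116.
Compare {W-γ}: bandwidth cost 109 + fixed 9 = 118.
All other subsets cost ≥ 112. Minimum total cost: 109.

109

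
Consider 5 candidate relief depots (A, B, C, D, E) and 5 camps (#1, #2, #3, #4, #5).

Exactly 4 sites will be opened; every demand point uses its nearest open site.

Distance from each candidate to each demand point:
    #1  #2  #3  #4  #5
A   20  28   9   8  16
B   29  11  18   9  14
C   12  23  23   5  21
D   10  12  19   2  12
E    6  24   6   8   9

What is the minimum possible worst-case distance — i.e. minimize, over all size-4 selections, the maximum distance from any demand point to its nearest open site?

Open {A, B, C, E}.
  Farthest demand point is #2 at distance 11 (to B); all others are ≤ 11.
With {A, B, D, E} the worst case is 11.
With {B, C, D, E} the worst case is 11.
No size-4 selection achieves below 11.

11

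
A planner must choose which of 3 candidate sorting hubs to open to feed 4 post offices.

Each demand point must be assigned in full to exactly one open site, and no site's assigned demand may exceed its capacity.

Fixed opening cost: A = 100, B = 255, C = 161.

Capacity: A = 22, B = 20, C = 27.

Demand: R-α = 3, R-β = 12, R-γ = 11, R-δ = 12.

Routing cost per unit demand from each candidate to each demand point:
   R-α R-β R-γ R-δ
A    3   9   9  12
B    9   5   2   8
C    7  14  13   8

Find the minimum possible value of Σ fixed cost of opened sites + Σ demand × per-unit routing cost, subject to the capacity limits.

Open {A, C}; cheapest assignment that respects the capacities:
  A (cap 22, load 15): R-α, R-β — cost 3×3 + 12×9 = 117
  C (cap 27, load 23): R-γ, R-δ — cost 11×13 + 12×8 = 239
  Shipping 356, fixed 261 → total 617.
  Any other capacity-feasible assignment to {A, C} ships for at least 356.
Compare {B, C}: its best feasible assignment gives total 723.
Compare {A, B, C}: its best feasible assignment gives total 751.
Every other set of open sites that can feasibly serve all demand totals ≥ 723 even under its best assignment. Minimum: 617.

617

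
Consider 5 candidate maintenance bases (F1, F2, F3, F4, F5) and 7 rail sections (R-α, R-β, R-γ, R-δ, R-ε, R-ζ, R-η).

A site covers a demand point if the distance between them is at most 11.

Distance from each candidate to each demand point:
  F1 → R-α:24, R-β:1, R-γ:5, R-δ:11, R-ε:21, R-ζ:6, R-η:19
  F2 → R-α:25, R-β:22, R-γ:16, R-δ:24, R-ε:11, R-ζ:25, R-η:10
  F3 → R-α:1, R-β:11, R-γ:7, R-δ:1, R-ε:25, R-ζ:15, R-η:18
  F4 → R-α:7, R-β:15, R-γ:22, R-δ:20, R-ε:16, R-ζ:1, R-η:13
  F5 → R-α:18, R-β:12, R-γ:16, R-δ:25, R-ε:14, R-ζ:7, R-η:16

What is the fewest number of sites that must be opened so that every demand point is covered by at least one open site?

Coverage sets (demand points within 11 of each site):
  F1: {R-β, R-γ, R-δ, R-ζ}
  F2: {R-ε, R-η}
  F3: {R-α, R-β, R-γ, R-δ}
  F4: {R-α, R-ζ}
  F5: {R-ζ}
No 2 sites suffice: every size-2 union leaves at least one demand point uncovered.
But {F1, F2, F3} covers everything, so the minimum is 3.

3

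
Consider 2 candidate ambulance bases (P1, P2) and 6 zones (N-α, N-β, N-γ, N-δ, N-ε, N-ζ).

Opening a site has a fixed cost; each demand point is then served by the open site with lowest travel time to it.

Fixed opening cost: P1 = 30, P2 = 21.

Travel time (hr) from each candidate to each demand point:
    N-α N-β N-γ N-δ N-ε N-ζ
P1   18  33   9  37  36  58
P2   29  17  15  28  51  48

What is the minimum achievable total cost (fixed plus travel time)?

207

Open {P1, P2}: assign each demand point to its cheapest open site.
  N-α→P1 18, N-β→P2 17, N-γ→P1 9, N-δ→P2 28, N-ε→P1 36, N-ζ→P2 48
  travel time 156, fixed 51 → total 207.
Compare {P2}: travel time 188 + fixed 21 = 209.
Compare {P1}: travel time 191 + fixed 30 = 221.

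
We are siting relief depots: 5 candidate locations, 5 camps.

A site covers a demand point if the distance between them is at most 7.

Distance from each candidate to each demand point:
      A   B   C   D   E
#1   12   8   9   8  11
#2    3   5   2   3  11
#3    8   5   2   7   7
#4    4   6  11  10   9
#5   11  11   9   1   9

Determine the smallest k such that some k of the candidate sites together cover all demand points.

2

Coverage sets (demand points within 7 of each site):
  #1: {}
  #2: {A, B, C, D}
  #3: {B, C, D, E}
  #4: {A, B}
  #5: {D}
No single site covers all 5 demand points.
But {#2, #3} covers everything, so the minimum is 2.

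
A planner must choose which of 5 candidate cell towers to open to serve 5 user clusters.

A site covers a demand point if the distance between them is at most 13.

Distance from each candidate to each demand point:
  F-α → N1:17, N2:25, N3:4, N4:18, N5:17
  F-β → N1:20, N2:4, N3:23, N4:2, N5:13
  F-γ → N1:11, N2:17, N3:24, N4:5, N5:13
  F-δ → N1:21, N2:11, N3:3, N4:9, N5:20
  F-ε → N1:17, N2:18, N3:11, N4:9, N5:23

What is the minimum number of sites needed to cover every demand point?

2

Coverage sets (demand points within 13 of each site):
  F-α: {N3}
  F-β: {N2, N4, N5}
  F-γ: {N1, N4, N5}
  F-δ: {N2, N3, N4}
  F-ε: {N3, N4}
No single site covers all 5 demand points.
But {F-γ, F-δ} covers everything, so the minimum is 2.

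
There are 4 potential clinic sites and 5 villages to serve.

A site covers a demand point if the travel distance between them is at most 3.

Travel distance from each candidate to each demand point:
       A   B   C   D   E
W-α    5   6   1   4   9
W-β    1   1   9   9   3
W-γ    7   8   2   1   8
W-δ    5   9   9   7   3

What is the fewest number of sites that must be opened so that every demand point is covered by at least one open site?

2

Coverage sets (demand points within 3 of each site):
  W-α: {C}
  W-β: {A, B, E}
  W-γ: {C, D}
  W-δ: {E}
No single site covers all 5 demand points.
But {W-β, W-γ} covers everything, so the minimum is 2.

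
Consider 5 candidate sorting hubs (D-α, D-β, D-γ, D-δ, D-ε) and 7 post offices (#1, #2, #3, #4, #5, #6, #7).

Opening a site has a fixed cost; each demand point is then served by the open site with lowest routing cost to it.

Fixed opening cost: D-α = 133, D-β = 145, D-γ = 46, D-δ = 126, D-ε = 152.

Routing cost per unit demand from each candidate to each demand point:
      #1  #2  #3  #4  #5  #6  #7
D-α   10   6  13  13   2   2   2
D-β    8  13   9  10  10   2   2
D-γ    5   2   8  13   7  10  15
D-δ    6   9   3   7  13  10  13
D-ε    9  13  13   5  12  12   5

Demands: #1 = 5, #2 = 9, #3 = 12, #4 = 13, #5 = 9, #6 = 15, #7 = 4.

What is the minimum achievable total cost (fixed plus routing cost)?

Open {D-α, D-δ}: assign each demand point to its cheapest open site.
  #1→D-δ 5×6=30, #2→D-α 9×6=54, #3→D-δ 12×3=36, #4→D-δ 13×7=91, #5→D-α 9×2=18, #6→D-α 15×2=30, #7→D-α 4×2=8
  routing cost 267, fixed 259 → total 526.
Compare {D-α, D-γ, D-δ}: routing cost 226 + fixed 305 = 531.
Compare {D-α, D-γ}: routing cost 364 + fixed 179 = 543.
Compare {D-β, D-γ}: routing cost 370 + fixed 191 = 561.
All other subsets cost ≥ 531. Minimum total cost: 526.

526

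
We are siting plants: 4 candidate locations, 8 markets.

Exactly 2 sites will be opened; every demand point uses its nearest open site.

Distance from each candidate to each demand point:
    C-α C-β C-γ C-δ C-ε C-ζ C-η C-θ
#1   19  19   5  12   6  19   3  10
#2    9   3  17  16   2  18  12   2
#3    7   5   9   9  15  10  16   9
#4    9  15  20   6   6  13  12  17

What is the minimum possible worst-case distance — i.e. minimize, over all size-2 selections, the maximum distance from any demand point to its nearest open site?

Open {#1, #3}.
  Farthest demand point is C-ζ at distance 10 (to #3); all others are ≤ 10.
With {#2, #3} the worst case is 12.
With {#3, #4} the worst case is 12.
No size-2 selection achieves below 10.

10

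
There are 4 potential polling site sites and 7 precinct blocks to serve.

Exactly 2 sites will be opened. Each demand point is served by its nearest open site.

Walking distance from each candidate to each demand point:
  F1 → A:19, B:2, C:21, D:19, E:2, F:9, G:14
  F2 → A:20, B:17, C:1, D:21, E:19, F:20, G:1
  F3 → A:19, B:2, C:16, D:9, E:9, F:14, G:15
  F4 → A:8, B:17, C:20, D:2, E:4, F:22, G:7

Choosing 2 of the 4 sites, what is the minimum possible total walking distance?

Open {F1, F4}.
  A→F4 8, B→F1 2, C→F4 20, D→F4 2, E→F1 2, F→F1 9, G→F4 7  ⇒ total 50.
Compare {F1, F2}: total 53.
Compare {F2, F4}: total 53.
No size-2 selection does better; minimum is 50.

50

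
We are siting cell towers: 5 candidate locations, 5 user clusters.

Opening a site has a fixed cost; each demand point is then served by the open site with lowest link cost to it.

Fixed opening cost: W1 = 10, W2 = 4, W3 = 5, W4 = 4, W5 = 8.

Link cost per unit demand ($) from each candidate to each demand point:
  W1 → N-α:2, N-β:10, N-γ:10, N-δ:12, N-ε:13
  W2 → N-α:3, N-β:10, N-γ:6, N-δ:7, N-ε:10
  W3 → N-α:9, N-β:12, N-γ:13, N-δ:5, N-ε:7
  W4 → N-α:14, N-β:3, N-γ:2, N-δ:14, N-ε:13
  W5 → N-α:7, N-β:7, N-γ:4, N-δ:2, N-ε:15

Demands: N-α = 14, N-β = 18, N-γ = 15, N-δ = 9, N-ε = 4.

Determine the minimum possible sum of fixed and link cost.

Open {W1, W3, W4, W5}: assign each demand point to its cheapest open site.
  N-α→W1 14×2=28, N-β→W4 18×3=54, N-γ→W4 15×2=30, N-δ→W5 9×2=18, N-ε→W3 4×7=28
  link cost 158, fixed 27 → total 185.
Compare {W1, W2, W3, W4, W5}: link cost 158 + fixed 31 = 189.
Compare {W2, W3, W4, W5}: link cost 172 + fixed 21 = 193.
Compare {W1, W2, W4, W5}: link cost 170 + fixed 26 = 196.
All other subsets cost ≥ 189. Minimum total cost: 185.

185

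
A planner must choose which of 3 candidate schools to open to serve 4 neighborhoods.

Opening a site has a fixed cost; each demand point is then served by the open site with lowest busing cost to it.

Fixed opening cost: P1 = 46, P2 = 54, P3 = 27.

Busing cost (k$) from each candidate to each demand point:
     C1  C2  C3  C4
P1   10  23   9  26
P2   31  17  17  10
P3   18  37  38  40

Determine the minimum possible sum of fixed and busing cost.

114

Open {P1}: assign each demand point to its cheapest open site.
  C1→P1 10, C2→P1 23, C3→P1 9, C4→P1 26
  busing cost 68, fixed 46 → total 114.
Compare {P2}: busing cost 75 + fixed 54 = 129.
Compare {P1, P3}: busing cost 68 + fixed 73 = 141.
Compare {P2, P3}: busing cost 62 + fixed 81 = 143.
All other subsets cost ≥ 129. Minimum total cost: 114.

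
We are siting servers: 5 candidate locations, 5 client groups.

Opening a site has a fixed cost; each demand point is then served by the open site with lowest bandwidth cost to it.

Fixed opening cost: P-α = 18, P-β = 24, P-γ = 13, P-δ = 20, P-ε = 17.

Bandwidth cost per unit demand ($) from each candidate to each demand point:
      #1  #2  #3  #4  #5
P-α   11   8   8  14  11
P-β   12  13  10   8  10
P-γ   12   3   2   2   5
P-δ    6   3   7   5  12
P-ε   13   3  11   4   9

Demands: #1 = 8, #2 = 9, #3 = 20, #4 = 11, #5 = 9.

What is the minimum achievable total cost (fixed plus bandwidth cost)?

215

Open {P-γ, P-δ}: assign each demand point to its cheapest open site.
  #1→P-δ 8×6=48, #2→P-γ 9×3=27, #3→P-γ 20×2=40, #4→P-γ 11×2=22, #5→P-γ 9×5=45
  bandwidth cost 182, fixed 33 → total 215.
Compare {P-γ, P-δ, P-ε}: bandwidth cost 182 + fixed 50 = 232.
Compare {P-α, P-γ, P-δ}: bandwidth cost 182 + fixed 51 = 233.
Compare {P-β, P-γ, P-δ}: bandwidth cost 182 + fixed 57 = 239.
All other subsets cost ≥ 232. Minimum total cost: 215.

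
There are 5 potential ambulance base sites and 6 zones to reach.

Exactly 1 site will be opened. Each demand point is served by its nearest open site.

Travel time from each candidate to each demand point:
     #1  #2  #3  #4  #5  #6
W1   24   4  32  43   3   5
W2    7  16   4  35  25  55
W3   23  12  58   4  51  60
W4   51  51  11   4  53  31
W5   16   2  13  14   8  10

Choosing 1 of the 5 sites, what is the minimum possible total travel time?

Open {W5}.
  #1→W5 16, #2→W5 2, #3→W5 13, #4→W5 14, #5→W5 8, #6→W5 10  ⇒ total 63.
Compare {W1}: total 111.
Compare {W2}: total 142.
No size-1 selection does better; minimum is 63.

63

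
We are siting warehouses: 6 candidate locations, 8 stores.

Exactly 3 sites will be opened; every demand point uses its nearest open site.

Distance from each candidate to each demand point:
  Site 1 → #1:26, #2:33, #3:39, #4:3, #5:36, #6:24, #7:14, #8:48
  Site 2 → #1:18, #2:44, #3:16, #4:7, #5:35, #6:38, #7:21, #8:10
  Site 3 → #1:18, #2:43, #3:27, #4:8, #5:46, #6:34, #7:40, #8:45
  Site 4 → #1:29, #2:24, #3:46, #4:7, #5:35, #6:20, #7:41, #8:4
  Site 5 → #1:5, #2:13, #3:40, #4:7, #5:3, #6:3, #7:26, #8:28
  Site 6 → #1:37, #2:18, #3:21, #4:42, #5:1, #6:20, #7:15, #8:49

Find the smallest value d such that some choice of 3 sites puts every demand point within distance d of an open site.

Open {Site 1, Site 2, Site 5}.
  Farthest demand point is #3 at distance 16 (to Site 2); all others are ≤ 16.
With {Site 2, Site 5, Site 6} the worst case is 16.
With {Site 1, Site 2, Site 6} the worst case is 20.
No size-3 selection achieves below 16.

16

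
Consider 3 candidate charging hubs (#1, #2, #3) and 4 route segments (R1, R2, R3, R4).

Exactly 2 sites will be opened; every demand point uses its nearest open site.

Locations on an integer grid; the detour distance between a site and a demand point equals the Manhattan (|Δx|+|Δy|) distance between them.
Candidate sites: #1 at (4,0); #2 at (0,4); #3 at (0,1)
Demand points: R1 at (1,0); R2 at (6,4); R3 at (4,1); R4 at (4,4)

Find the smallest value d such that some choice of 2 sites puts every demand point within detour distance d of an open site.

Open {#1, #2}.
  Farthest demand point is R2 at detour distance 6 (to #1); all others are ≤ 6.
With {#1, #3} the worst case is 6.
With {#2, #3} the worst case is 6.
No size-2 selection achieves below 6.

6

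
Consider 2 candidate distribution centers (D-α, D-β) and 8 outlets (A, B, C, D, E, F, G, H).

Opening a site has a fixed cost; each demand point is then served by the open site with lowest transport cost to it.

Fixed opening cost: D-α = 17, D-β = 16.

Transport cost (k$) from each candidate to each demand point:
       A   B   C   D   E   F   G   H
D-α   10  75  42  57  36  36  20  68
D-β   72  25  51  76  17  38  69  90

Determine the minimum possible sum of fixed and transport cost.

308

Open {D-α, D-β}: assign each demand point to its cheapest open site.
  A→D-α 10, B→D-β 25, C→D-α 42, D→D-α 57, E→D-β 17, F→D-α 36, G→D-α 20, H→D-α 68
  transport cost 275, fixed 33 → total 308.
Compare {D-α}: transport cost 344 + fixed 17 = 361.
Compare {D-β}: transport cost 438 + fixed 16 = 454.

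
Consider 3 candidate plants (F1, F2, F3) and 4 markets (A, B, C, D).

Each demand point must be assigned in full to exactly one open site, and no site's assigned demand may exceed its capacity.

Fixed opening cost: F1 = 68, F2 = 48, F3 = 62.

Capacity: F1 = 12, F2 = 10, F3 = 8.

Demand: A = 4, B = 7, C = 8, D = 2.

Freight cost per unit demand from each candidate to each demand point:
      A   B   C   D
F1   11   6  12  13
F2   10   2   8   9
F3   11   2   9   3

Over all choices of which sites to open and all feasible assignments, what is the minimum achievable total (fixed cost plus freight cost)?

284

Open {F1, F2}; cheapest assignment that respects the capacities:
  F1 (cap 12, load 11): A, B — cost 4×11 + 7×6 = 86
  F2 (cap 10, load 10): C, D — cost 8×8 + 2×9 = 82
  Shipping 168, fixed 116 → total 284.
  Any other capacity-feasible assignment to {F1, F2} ships for at least 168.
Compare {F1, F2, F3}: its best feasible assignment gives total 318.
Every other set of open sites that can feasibly serve all demand totals ≥ 318 even under its best assignment. Minimum: 284.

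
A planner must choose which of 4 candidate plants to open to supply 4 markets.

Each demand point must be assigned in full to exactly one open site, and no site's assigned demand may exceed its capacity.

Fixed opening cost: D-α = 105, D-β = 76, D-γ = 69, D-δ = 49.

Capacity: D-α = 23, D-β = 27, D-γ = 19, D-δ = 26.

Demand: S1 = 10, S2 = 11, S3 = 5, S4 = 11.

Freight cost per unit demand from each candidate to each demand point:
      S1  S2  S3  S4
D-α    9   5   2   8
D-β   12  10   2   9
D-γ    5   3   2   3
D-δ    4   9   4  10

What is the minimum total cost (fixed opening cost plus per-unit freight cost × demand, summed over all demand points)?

300

Open {D-γ, D-δ}; cheapest assignment that respects the capacities:
  D-γ (cap 19, load 16): S3, S4 — cost 5×2 + 11×3 = 43
  D-δ (cap 26, load 21): S1, S2 — cost 10×4 + 11×9 = 139
  Shipping 182, fixed 118 → total 300.
  Any other capacity-feasible assignment to {D-γ, D-δ} ships for at least 182.
Compare {D-α, D-δ}: its best feasible assignment gives total 357.
Compare {D-α, D-γ, D-δ}: its best feasible assignment gives total 361.
Every other set of open sites that can feasibly serve all demand totals ≥ 357 even under its best assignment. Minimum: 300.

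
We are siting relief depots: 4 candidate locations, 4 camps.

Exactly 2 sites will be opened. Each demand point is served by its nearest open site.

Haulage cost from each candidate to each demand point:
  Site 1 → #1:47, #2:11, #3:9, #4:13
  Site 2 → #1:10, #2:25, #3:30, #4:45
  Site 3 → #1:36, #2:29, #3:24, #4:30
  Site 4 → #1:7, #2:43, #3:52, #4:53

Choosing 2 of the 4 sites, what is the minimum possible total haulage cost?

Open {Site 1, Site 4}.
  #1→Site 4 7, #2→Site 1 11, #3→Site 1 9, #4→Site 1 13  ⇒ total 40.
Compare {Site 1, Site 2}: total 43.
Compare {Site 1, Site 3}: total 69.
No size-2 selection does better; minimum is 40.

40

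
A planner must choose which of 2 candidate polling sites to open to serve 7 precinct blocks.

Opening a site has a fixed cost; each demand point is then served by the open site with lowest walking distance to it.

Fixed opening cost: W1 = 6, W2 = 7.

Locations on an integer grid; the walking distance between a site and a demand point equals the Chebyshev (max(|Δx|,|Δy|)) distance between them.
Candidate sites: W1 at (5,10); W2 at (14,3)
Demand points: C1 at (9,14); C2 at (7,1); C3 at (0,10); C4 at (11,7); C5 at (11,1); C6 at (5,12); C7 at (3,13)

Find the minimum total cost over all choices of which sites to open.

Open {W1, W2}: assign each demand point to its cheapest open site.
  C1→W1 4, C2→W2 7, C3→W1 5, C4→W2 4, C5→W2 3, C6→W1 2, C7→W1 3
  walking distance 28, fixed 13 → total 41.
Compare {W1}: walking distance 38 + fixed 6 = 44.
Compare {W2}: walking distance 59 + fixed 7 = 66.

41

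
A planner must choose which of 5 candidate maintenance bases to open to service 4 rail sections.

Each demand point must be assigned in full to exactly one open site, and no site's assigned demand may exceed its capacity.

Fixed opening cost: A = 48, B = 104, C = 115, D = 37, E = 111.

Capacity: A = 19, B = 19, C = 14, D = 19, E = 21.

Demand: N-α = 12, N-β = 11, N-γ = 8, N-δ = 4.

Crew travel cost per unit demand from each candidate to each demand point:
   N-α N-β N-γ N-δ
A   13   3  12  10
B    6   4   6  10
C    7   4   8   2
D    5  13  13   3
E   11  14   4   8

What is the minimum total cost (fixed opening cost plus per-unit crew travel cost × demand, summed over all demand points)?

Open {A, D}; cheapest assignment that respects the capacities:
  A (cap 19, load 19): N-β, N-γ — cost 11×3 + 8×12 = 129
  D (cap 19, load 16): N-α, N-δ — cost 12×5 + 4×3 = 72
  Shipping 201, fixed 85 → total 286.
  Any other capacity-feasible assignment to {A, D} ships for at least 201.
Compare {B, D}: its best feasible assignment gives total 305.
Compare {A, D, E}: its best feasible assignment gives total 333.
Every other set of open sites that can feasibly serve all demand totals ≥ 305 even under its best assignment. Minimum: 286.

286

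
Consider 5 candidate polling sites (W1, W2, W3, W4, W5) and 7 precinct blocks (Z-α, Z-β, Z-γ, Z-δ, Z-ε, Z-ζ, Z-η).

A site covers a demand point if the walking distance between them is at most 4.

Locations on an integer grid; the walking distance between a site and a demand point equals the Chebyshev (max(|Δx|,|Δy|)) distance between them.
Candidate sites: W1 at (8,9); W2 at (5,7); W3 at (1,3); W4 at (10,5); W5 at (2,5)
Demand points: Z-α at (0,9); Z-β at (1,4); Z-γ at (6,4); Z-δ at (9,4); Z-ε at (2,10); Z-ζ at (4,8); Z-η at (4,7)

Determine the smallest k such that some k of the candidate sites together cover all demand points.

Coverage sets (demand points within 4 of each site):
  W1: {Z-ζ, Z-η}
  W2: {Z-β, Z-γ, Z-δ, Z-ε, Z-ζ, Z-η}
  W3: {Z-β, Z-η}
  W4: {Z-γ, Z-δ}
  W5: {Z-α, Z-β, Z-γ, Z-ζ, Z-η}
No single site covers all 7 demand points.
But {W2, W5} covers everything, so the minimum is 2.

2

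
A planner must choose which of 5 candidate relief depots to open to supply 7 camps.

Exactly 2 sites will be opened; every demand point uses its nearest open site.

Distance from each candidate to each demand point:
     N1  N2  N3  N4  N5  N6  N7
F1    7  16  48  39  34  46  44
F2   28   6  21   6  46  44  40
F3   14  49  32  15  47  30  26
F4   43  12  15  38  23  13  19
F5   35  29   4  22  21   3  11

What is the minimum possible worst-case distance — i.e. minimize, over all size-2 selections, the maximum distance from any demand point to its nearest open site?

Open {F1, F5}.
  Farthest demand point is N4 at distance 22 (to F5); all others are ≤ 22.
With {F3, F4} the worst case is 23.
With {F2, F4} the worst case is 28.
No size-2 selection achieves below 22.

22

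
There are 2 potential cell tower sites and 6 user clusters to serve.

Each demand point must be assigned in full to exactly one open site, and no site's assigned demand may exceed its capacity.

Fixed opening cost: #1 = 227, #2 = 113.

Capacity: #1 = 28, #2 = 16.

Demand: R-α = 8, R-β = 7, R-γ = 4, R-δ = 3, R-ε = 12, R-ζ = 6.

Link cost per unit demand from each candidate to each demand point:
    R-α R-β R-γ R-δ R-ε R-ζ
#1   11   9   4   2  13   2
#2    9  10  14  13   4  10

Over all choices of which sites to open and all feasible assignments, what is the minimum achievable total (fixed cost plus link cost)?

573

Open {#1, #2}; cheapest assignment that respects the capacities:
  #1 (cap 28, load 28): R-α, R-β, R-γ, R-δ, R-ζ — cost 8×11 + 7×9 + 4×4 + 3×2 + 6×2 = 185
  #2 (cap 16, load 12): R-ε — cost 12×4 = 48
  Shipping 233, fixed 340 → total 573.
  Any other capacity-feasible assignment to {#1, #2} ships for at least 233.
Total demand is 40 and no other set of sites has combined capacity ≥ 40, so {#1, #2} is the only feasible choice of open sites. Minimum: 573.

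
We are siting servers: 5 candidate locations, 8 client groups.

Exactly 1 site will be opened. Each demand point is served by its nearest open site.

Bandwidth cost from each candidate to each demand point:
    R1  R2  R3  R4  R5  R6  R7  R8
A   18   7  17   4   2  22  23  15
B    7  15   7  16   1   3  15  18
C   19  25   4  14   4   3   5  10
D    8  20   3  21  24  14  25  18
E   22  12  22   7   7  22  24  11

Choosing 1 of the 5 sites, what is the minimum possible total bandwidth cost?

Open {B}.
  R1→B 7, R2→B 15, R3→B 7, R4→B 16, R5→B 1, R6→B 3, R7→B 15, R8→B 18  ⇒ total 82.
Compare {C}: total 84.
Compare {A}: total 108.
No size-1 selection does better; minimum is 82.

82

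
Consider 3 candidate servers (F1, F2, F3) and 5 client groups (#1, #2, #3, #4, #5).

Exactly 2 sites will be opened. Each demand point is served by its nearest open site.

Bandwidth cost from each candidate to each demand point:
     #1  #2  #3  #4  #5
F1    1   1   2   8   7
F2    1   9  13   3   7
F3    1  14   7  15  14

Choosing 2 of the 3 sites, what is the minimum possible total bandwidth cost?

14

Open {F1, F2}.
  #1→F1 1, #2→F1 1, #3→F1 2, #4→F2 3, #5→F1 7  ⇒ total 14.
Compare {F1, F3}: total 19.
Compare {F2, F3}: total 27.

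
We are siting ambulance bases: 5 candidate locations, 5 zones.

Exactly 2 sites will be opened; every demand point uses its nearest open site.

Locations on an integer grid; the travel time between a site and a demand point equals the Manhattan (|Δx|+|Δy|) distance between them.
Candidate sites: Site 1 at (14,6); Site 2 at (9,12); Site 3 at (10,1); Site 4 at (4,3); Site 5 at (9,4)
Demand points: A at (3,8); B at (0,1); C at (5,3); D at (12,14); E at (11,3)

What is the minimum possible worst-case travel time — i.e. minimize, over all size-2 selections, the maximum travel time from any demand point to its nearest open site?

Open {Site 2, Site 4}.
  Farthest demand point is E at travel time 7 (to Site 4); all others are ≤ 7.
With {Site 1, Site 4} the worst case is 10.
With {Site 2, Site 3} the worst case is 10.
No size-2 selection achieves below 7.

7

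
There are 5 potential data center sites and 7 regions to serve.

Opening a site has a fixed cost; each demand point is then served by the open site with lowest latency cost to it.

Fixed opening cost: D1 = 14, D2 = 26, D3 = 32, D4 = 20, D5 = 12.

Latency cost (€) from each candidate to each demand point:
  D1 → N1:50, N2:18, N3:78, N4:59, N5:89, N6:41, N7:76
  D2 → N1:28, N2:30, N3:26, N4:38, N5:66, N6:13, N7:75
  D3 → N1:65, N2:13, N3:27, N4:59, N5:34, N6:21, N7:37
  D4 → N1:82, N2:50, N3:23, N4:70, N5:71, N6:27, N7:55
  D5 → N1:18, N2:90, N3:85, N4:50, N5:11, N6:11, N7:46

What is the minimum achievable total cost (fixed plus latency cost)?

Open {D3, D5}: assign each demand point to its cheapest open site.
  N1→D5 18, N2→D3 13, N3→D3 27, N4→D5 50, N5→D5 11, N6→D5 11, N7→D3 37
  latency cost 167, fixed 44 → total 211.
Compare {D2, D5}: latency cost 180 + fixed 38 = 218.
Compare {D1, D2, D5}: latency cost 168 + fixed 52 = 220.
Compare {D1, D4, D5}: latency cost 177 + fixed 46 = 223.
All other subsets cost ≥ 218. Minimum total cost: 211.

211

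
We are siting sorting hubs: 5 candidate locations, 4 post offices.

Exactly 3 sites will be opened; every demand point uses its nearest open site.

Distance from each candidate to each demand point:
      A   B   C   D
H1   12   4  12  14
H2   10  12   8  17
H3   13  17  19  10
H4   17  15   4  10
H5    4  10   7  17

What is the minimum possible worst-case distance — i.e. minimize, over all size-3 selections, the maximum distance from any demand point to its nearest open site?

Open {H1, H2, H3}.
  Farthest demand point is A at distance 10 (to H2); all others are ≤ 10.
With {H1, H2, H4} the worst case is 10.
With {H1, H3, H5} the worst case is 10.
No size-3 selection achieves below 10.

10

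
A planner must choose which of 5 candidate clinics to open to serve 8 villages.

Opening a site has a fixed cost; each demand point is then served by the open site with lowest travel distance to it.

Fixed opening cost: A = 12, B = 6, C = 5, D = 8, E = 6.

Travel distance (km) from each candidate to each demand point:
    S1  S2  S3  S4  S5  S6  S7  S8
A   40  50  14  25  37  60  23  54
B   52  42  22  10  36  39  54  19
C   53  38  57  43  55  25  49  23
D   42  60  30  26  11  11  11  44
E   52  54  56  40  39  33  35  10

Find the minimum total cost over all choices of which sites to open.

179

Open {B, D, E}: assign each demand point to its cheapest open site.
  S1→D 42, S2→B 42, S3→B 22, S4→B 10, S5→D 11, S6→D 11, S7→D 11, S8→E 10
  travel distance 159, fixed 20 → total 179.
Compare {B, C, D, E}: travel distance 155 + fixed 25 = 180.
Compare {A, B, D, E}: travel distance 149 + fixed 32 = 181.
Compare {B, D}: travel distance 168 + fixed 14 = 182.
All other subsets cost ≥ 180. Minimum total cost: 179.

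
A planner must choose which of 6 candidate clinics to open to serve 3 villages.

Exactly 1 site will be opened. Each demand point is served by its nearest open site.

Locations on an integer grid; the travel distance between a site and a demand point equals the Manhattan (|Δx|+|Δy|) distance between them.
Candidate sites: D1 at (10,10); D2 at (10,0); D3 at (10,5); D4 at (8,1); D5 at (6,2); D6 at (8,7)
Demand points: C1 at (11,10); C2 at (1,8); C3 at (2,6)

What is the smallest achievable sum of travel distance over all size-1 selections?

Open {D6}.
  C1→D6 6, C2→D6 8, C3→D6 7  ⇒ total 21.
Compare {D1}: total 24.
Compare {D3}: total 27.
No size-1 selection does better; minimum is 21.

21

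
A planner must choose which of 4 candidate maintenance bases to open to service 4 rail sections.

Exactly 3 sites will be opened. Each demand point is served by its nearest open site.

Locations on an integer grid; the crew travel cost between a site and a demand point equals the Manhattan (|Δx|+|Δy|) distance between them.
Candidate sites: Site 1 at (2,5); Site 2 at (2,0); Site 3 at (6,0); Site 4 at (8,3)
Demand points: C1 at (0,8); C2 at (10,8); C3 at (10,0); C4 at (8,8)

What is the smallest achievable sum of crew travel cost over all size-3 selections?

21

Open {Site 1, Site 3, Site 4}.
  C1→Site 1 5, C2→Site 4 7, C3→Site 3 4, C4→Site 4 5  ⇒ total 21.
Compare {Site 1, Site 2, Site 4}: total 22.
Compare {Site 2, Site 3, Site 4}: total 26.
No size-3 selection does better; minimum is 21.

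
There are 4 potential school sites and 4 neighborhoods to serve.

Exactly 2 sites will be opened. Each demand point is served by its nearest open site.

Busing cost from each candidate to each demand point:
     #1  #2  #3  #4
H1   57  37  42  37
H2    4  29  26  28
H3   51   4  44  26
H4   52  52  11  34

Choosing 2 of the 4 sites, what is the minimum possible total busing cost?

Open {H2, H3}.
  #1→H2 4, #2→H3 4, #3→H2 26, #4→H3 26  ⇒ total 60.
Compare {H2, H4}: total 72.
Compare {H1, H2}: total 87.
No size-2 selection does better; minimum is 60.

60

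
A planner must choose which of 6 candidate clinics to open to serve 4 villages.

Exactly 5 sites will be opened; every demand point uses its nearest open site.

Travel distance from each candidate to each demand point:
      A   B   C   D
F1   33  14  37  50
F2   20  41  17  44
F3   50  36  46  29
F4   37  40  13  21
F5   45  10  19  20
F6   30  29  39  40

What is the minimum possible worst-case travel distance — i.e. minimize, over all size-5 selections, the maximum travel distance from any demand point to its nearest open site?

20

Open {F1, F2, F3, F4, F5}.
  Farthest demand point is A at travel distance 20 (to F2); all others are ≤ 20.
With {F1, F2, F3, F5, F6} the worst case is 20.
With {F1, F2, F4, F5, F6} the worst case is 20.
No size-5 selection achieves below 20.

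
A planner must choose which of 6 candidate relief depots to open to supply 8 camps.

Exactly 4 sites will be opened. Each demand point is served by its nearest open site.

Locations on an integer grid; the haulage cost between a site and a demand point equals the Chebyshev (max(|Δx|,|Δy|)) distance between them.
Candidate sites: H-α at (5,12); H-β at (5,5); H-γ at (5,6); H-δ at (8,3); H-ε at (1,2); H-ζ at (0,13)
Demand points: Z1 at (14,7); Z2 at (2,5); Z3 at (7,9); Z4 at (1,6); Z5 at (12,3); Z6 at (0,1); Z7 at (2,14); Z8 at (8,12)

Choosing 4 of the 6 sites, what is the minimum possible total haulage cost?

Open {H-α, H-δ, H-ε, H-ζ}.
  Z1→H-δ 6, Z2→H-ε 3, Z3→H-α 3, Z4→H-ε 4, Z5→H-δ 4, Z6→H-ε 1, Z7→H-ζ 2, Z8→H-α 3  ⇒ total 26.
Compare {H-α, H-β, H-δ, H-ε}: total 27.
Compare {H-α, H-γ, H-δ, H-ε}: total 27.
No size-4 selection does better; minimum is 26.

26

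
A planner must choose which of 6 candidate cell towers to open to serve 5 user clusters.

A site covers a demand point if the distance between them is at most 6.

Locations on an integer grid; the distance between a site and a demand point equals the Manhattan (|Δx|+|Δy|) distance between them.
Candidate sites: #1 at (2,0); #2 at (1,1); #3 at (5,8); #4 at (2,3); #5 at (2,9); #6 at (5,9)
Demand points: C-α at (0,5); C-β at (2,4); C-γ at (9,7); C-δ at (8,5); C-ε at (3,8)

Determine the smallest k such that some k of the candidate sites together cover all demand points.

Coverage sets (demand points within 6 of each site):
  #1: {C-β}
  #2: {C-α, C-β}
  #3: {C-γ, C-δ, C-ε}
  #4: {C-α, C-β, C-ε}
  #5: {C-α, C-β, C-ε}
  #6: {C-γ, C-ε}
No single site covers all 5 demand points.
But {#2, #3} covers everything, so the minimum is 2.

2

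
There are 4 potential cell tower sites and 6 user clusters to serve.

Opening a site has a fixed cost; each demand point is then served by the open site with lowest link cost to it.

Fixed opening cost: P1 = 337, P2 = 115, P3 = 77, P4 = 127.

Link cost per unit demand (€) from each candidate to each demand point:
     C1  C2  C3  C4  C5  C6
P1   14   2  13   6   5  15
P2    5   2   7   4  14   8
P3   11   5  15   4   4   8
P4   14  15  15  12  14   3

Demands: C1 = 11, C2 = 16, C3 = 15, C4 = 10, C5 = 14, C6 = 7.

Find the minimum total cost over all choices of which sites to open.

536

Open {P2, P3}: assign each demand point to its cheapest open site.
  C1→P2 11×5=55, C2→P2 16×2=32, C3→P2 15×7=105, C4→P2 10×4=40, C5→P3 14×4=56, C6→P2 7×8=56
  link cost 344, fixed 192 → total 536.
Compare {P2}: link cost 484 + fixed 115 = 599.
Compare {P2, P3, P4}: link cost 309 + fixed 319 = 628.
Compare {P3}: link cost 578 + fixed 77 = 655.
All other subsets cost ≥ 599. Minimum total cost: 536.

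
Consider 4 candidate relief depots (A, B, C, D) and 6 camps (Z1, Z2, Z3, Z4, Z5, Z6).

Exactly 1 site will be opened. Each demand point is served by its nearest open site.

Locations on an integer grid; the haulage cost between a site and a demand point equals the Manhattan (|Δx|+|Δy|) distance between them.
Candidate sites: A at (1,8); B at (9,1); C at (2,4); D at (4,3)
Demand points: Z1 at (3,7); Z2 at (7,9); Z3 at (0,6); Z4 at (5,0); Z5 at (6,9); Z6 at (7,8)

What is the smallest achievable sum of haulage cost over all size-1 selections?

Open {A}.
  Z1→A 3, Z2→A 7, Z3→A 3, Z4→A 12, Z5→A 6, Z6→A 6  ⇒ total 37.
Compare {D}: total 41.
Compare {C}: total 43.
No size-1 selection does better; minimum is 37.

37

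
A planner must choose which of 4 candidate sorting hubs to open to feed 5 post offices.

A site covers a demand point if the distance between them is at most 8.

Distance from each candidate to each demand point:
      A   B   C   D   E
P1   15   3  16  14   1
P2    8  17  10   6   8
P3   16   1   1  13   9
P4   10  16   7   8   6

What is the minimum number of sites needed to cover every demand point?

2

Coverage sets (demand points within 8 of each site):
  P1: {B, E}
  P2: {A, D, E}
  P3: {B, C}
  P4: {C, D, E}
No single site covers all 5 demand points.
But {P2, P3} covers everything, so the minimum is 2.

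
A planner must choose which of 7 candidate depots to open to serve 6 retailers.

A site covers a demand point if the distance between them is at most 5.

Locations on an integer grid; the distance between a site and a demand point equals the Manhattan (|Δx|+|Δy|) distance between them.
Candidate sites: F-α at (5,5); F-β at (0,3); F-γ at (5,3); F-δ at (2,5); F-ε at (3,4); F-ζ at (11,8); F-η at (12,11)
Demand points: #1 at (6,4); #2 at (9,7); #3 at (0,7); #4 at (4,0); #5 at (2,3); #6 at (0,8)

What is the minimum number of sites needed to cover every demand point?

3

Coverage sets (demand points within 5 of each site):
  F-α: {#1, #5}
  F-β: {#3, #5, #6}
  F-γ: {#1, #4, #5}
  F-δ: {#1, #3, #5, #6}
  F-ε: {#1, #4, #5}
  F-ζ: {#2}
  F-η: {}
No 2 sites suffice: every size-2 union leaves at least one demand point uncovered.
But {F-β, F-γ, F-ζ} covers everything, so the minimum is 3.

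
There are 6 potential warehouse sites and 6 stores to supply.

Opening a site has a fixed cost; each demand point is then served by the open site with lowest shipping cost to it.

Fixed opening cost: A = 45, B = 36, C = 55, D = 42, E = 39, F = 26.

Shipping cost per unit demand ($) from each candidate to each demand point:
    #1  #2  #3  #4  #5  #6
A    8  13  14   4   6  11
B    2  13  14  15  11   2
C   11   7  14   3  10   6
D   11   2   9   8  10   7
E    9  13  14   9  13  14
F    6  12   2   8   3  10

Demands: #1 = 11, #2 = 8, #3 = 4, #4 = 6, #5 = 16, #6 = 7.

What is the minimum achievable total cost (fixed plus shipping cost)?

Open {B, D, F}: assign each demand point to its cheapest open site.
  #1→B 11×2=22, #2→D 8×2=16, #3→F 4×2=8, #4→D 6×8=48, #5→F 16×3=48, #6→B 7×2=14
  shipping cost 156, fixed 104 → total 260.
Compare {A, B, D, F}: shipping cost 132 + fixed 149 = 281.
Compare {B, C, F}: shipping cost 166 + fixed 117 = 283.
Compare {B, C, D, F}: shipping cost 126 + fixed 159 = 285.
All other subsets cost ≥ 281. Minimum total cost: 260.

260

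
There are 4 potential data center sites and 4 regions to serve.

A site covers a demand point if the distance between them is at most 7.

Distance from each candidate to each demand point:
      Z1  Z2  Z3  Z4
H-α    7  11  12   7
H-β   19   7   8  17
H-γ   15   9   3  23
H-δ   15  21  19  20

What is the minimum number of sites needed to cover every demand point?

3

Coverage sets (demand points within 7 of each site):
  H-α: {Z1, Z4}
  H-β: {Z2}
  H-γ: {Z3}
  H-δ: {}
No 2 sites suffice: every size-2 union leaves at least one demand point uncovered.
But {H-α, H-β, H-γ} covers everything, so the minimum is 3.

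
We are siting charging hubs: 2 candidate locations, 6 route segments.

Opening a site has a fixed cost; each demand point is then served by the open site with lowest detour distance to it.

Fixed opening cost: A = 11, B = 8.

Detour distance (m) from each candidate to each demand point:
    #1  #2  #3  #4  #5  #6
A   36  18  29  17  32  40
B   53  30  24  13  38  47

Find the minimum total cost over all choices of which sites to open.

Open {A, B}: assign each demand point to its cheapest open site.
  #1→A 36, #2→A 18, #3→B 24, #4→B 13, #5→A 32, #6→A 40
  detour distance 163, fixed 19 → total 182.
Compare {A}: detour distance 172 + fixed 11 = 183.
Compare {B}: detour distance 205 + fixed 8 = 213.

182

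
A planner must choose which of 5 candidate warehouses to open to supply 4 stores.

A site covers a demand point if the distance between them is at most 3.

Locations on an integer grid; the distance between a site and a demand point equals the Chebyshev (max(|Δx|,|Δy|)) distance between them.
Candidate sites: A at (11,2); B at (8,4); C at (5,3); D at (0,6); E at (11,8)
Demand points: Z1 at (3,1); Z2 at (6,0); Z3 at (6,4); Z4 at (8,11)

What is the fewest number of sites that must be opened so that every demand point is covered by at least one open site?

Coverage sets (demand points within 3 of each site):
  A: {}
  B: {Z3}
  C: {Z1, Z2, Z3}
  D: {}
  E: {Z4}
No single site covers all 4 demand points.
But {C, E} covers everything, so the minimum is 2.

2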